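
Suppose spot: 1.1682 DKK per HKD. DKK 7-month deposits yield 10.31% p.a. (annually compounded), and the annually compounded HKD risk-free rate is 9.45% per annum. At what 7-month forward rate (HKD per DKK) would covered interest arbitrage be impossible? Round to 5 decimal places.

0.85212

T = 7/12 years.
Growth of 1 DKK over T: (1 + 0.1031)^(7/12) = 1.0589091.
HKD accumulates by (1 + 0.0945)^(7/12) = 1.0540856.
CIP: F = S · (grow DKK)/(grow HKD) = 1.1682 × 1.0589091/1.0540856 = 1.173546 DKK per HKD.
Invert for HKD per DKK: 1 / 1.173546 = 0.85212.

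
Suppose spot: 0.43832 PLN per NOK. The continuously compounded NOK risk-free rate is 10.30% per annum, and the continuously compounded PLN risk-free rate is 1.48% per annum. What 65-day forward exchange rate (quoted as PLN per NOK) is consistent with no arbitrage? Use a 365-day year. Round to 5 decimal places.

T = 65/365 years.
PLN accumulates by e^(0.0148×65/365) = 1.0026391.
NOK growth factor: e^(0.1030×65/365) = 1.0185117.
CIP: F = S · (grow PLN)/(grow NOK) = 0.43832 × 1.0026391/1.0185117 = 0.4314892 PLN per NOK.

0.43149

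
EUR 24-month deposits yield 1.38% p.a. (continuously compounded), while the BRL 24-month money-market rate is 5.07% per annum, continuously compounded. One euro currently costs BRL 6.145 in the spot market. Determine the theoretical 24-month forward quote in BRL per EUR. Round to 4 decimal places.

T = 2 years.
BRL accumulates by e^(0.0507×2) = 1.1067192.
EUR accumulates by e^(0.0138×2) = 1.0279844.
So F = 6.145 × 1.1067192 / 1.0279844 = 6.615654 (BRL/EUR).

6.6157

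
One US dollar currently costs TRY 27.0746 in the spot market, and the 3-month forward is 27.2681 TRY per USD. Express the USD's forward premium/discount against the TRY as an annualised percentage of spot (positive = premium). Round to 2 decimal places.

T = 3/12 years.
USD trades forward at +0.71469% vs spot over the period.
×(1/T) gives 2.86% p.a.

+2.86%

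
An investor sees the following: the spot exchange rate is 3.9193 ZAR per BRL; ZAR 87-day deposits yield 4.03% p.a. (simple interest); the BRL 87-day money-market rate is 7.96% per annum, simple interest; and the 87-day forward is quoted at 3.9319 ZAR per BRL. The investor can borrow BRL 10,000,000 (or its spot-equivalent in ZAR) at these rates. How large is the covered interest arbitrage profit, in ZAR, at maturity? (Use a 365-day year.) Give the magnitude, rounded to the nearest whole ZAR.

T = 87/365 years.
Route A — deposit BRL, sell forward: 10,000,000 × 1.0189731507 × 3.9319 = ZAR 40,065,005.31.
Route B — convert at spot, deposit ZAR: 10,000,000 × 3.9193 × 1.0096057534 = ZAR 39,569,478.29.
The quoted forward overvalues BRL, so borrow ZAR, buy BRL at spot, deposit the BRL at 7.96%, and sell the proceeds forward at 3.9319.
Arbitrage profit = |40,065,005.31 − 39,569,478.29| = ZAR 495,527.

ZAR 495,527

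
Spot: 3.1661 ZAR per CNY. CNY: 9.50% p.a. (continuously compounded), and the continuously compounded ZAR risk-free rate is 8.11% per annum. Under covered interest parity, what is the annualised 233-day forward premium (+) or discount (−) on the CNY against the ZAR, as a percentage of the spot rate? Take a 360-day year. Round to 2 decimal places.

T = 233/360 years.
F = S · g_ZAR/g_CNY = 3.1661 × 1.0538917/1.0634157 = 3.1377443.
(F − S)/S ÷ T = (3.1377443 − 3.1661)/3.1661/(233/360) = -0.013838 → -1.38%.

-1.38%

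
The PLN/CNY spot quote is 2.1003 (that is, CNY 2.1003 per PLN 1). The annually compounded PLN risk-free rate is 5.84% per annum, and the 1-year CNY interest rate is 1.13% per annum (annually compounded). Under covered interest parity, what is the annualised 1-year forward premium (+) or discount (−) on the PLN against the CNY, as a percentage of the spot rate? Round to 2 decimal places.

-4.45%

T = 1 year.
CIP forward (CNY per PLN) = 2.1003 × 1.011300/1.058400 = 2.0068343.
Annualised premium = (F − S)/S × (1/T) = (2.0068343 − 2.1003)/2.1003 ÷ 1 = -4.45%.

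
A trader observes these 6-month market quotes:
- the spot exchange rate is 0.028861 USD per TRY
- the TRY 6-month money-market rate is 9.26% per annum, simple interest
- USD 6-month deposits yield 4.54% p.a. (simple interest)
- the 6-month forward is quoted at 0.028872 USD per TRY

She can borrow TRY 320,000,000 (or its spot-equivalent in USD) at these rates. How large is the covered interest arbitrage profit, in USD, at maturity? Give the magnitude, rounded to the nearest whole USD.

T = 6/12 years.
Invest the TRY and cover forward: 320,000,000 × 1.046300 × 0.028872 = USD 9,666,807.55.
Convert at spot and invest in USD: 320,000,000 × 0.028861 × 1.022700 = USD 9,445,166.30.
The quoted forward overvalues TRY, so borrow USD, buy TRY at spot, deposit the TRY at 9.26%, and sell the proceeds forward at 0.028872.
Arbitrage profit = |9,666,807.55 − 9,445,166.30| = USD 221,641.

USD 221,641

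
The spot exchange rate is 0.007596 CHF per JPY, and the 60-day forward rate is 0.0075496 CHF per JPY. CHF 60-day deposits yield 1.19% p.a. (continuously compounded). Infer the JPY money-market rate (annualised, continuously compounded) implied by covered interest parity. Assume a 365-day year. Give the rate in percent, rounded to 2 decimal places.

4.92%

T = 60/365 years.
F/S = 0.0075496/0.007596 = 0.9938915 = (growth of CHF) / (growth of JPY).
CHF growth factor: e^(0.0119×60/365) = 1.0019581.
That pins the JPY growth at 1.0081162.
Take logs: ln 1.0081162 / (60/365) = 0.049174, so 4.92%.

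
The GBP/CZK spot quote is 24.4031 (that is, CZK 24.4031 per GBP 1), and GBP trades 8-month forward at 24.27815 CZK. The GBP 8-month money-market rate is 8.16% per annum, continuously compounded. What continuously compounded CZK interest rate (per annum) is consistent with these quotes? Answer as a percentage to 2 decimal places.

7.39%

T = 8/12 years.
CIP gives F = S · g_CZK/g_GBP, so g_CZK/g_GBP = 24.27815/24.4031 = 0.9948797.
The GBP side grows by e^(0.0816×8/12) = 1.0559069.
So the CZK growth factor = 1.0505003.
r = ln(1.0505003)/(8/12) = 0.073900 → 7.39%.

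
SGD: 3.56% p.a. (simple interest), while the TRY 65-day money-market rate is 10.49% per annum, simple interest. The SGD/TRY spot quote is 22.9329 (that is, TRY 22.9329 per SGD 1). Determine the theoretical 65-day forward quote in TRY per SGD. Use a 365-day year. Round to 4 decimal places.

T = 65/365 years.
Growth of 1 TRY over T: 1 + 0.1049×65/365 = 1.01868082.
Growth of 1 SGD over T: 1 + 0.0356×65/365 = 1.00633973.
So F = 22.9329 × 1.01868082 / 1.00633973 = 23.214134 (TRY/SGD).

23.2141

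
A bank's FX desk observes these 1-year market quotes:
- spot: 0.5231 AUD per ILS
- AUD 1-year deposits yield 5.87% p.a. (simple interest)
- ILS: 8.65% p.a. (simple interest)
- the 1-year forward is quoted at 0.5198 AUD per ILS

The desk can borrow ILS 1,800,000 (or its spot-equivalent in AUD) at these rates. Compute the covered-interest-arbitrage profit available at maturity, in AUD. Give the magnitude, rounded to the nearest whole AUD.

AUD 19,722

T = 1 year.
Invest the ILS and cover forward: 1,800,000 × 1.086500 × 0.5198 = AUD 1,016,572.86.
Convert at spot and invest in AUD: 1,800,000 × 0.5231 × 1.058700 = AUD 996,850.75.
The quoted forward overvalues ILS, so borrow AUD, buy ILS at spot, deposit the ILS at 8.65%, and sell the proceeds forward at 0.5198.
Profit = 1,016,572.86 − 996,850.75 = AUD 19,722.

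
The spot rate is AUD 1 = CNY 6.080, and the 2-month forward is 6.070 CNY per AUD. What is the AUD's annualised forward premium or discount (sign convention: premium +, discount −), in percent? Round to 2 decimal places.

-0.99%

T = 2/12 years.
(F − S)/S = (6.070 − 6.08)/6.08 = -0.0016447.
Annualise by dividing by T: -0.0016447 / (2/12) = -0.009868 → -0.99%.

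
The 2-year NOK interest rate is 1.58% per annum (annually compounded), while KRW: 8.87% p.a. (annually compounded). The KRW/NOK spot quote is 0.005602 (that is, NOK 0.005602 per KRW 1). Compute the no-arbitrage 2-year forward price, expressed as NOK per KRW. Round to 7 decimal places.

T = 2 years.
NOK growth factor: (1 + 0.0158)^2 = 1.0318496.
KRW accumulates by (1 + 0.0887)^2 = 1.1852677.
Forward (NOK per KRW) = 0.005602 × 1.0318496 / 1.1852677 = 0.004876891.

0.0048769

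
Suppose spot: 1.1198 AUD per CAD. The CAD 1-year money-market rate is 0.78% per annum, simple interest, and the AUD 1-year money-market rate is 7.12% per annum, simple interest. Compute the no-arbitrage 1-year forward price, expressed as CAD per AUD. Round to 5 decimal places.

T = 1 year.
AUD growth factor: 1 + 0.0712×1 = 1.071200.
Growth of 1 CAD over T: 1 + 0.0078×1 = 1.007800.
So F = 1.1198 × 1.071200 / 1.007800 = 1.190246 (AUD/CAD).
Invert for CAD per AUD: 1 / 1.190246 = 0.84016.

0.84016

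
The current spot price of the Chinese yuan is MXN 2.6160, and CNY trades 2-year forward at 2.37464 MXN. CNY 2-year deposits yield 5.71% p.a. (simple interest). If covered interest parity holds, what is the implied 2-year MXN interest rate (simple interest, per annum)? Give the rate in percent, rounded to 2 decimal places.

0.57%

T = 2 years.
By CIP, F/S equals the MXN-to-CNY growth ratio: 2.37464/2.616 = 0.9077370.
The CNY side grows by 1 + 0.0571×2 = 1.114200.
Hence g_MXN = 1.0114006.
r = (1.0114006 − 1)/2 = 0.005700 → 0.57%.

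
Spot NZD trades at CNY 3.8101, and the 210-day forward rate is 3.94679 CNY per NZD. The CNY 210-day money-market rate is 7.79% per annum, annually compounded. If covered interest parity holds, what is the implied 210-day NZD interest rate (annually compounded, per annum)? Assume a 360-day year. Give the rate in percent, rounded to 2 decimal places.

T = 210/360 years.
By CIP, F/S equals the CNY-to-NZD growth ratio: 3.94679/3.8101 = 1.0358757.
CNY growth factor: (1 + 0.0779)^(210/360) = 1.0447301.
Hence g_NZD = 1.0085477.
Annualise: 1.0085477^(360/210) − 1 = 0.014698 = 1.47%.

1.47%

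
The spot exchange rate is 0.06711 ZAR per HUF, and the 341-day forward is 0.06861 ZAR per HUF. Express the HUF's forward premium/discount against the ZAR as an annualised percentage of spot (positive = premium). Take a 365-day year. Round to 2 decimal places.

T = 341/365 years.
(F − S)/S = (0.06861 − 0.06711)/0.06711 = 0.0223514.
Per annum: 0.0223514 / (341/365) = 0.023925 = 2.39%.

+2.39%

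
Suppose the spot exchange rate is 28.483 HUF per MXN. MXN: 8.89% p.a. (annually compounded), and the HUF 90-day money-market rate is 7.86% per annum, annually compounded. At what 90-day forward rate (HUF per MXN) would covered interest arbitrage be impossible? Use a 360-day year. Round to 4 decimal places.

28.4154

T = 90/360 years.
HUF growth factor: (1 + 0.0786)^(90/360) = 1.01909602.
Growth of 1 MXN over T: (1 + 0.0889)^(90/360) = 1.0215203.
CIP: F = S · (grow HUF)/(grow MXN) = 28.483 × 1.01909602/1.0215203 = 28.415404 HUF per MXN.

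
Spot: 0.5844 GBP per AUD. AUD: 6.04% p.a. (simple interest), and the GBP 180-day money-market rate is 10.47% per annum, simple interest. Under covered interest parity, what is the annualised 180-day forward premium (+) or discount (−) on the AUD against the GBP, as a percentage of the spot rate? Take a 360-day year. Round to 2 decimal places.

T = 180/360 years.
CIP forward (GBP per AUD) = 0.5844 × 1.052350/1.030200 = 0.5969650.
Annualised premium = (F − S)/S × (1/T) = (0.5969650 − 0.5844)/0.5844 ÷ (180/360) = 4.30%.

+4.30%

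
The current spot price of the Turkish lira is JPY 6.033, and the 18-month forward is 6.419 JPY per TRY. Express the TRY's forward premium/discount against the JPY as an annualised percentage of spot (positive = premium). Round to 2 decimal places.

T = 18/12 years.
TRY trades forward at +6.39814% vs spot over the period.
×(1/T) gives 4.27% p.a.

+4.27%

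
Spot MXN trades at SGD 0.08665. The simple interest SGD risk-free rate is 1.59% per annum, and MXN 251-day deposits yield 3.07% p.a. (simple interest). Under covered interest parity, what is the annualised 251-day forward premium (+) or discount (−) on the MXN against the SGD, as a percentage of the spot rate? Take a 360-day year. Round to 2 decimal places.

-1.45%

T = 251/360 years.
F = S · g_SGD/g_MXN = 0.08665 × 1.0110858/1.0214047 = 0.08577460.
(F − S)/S ÷ T = (0.08577460 − 0.08665)/0.08665/(251/360) = -0.014490 → -1.45%.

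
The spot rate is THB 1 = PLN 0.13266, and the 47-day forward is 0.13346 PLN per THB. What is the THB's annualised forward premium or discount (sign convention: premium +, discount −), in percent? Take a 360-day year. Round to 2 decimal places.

T = 47/360 years.
(F − S)/S = (0.13346 − 0.13266)/0.13266 = 0.0060305.
Per annum: 0.0060305 / (47/360) = 0.046191 = 4.62%.

+4.62%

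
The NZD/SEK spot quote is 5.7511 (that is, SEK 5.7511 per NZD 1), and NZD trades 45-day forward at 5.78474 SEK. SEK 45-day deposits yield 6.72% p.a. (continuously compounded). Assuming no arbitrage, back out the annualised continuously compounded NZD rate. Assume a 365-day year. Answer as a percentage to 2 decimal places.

T = 45/365 years.
CIP gives F = S · g_SEK/g_NZD, so g_SEK/g_NZD = 5.78474/5.7511 = 1.0058493.
The SEK side grows by e^(0.0672×45/365) = 1.0083193.
Hence g_NZD = 1.0024556.
r = ln(1.0024556)/(45/365) = 0.019893 → 1.99%.

1.99%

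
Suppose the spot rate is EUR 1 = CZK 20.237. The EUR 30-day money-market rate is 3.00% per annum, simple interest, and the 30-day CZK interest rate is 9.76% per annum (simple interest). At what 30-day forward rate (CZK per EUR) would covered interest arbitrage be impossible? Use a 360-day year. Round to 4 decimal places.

20.3507

T = 30/360 years.
Growth of 1 CZK over T: 1 + 0.0976×30/360 = 1.00813333.
EUR accumulates by 1 + 0.0300×30/360 = 1.002500.
CIP: F = S · (grow CZK)/(grow EUR) = 20.237 × 1.00813333/1.002500 = 20.350717 CZK per EUR.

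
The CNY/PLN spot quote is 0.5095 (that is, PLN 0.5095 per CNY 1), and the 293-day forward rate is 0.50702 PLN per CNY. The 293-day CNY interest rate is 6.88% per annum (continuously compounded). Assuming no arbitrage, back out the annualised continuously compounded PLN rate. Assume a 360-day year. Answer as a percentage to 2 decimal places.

6.28%

T = 293/360 years.
By CIP, F/S equals the PLN-to-CNY growth ratio: 0.50702/0.5095 = 0.9951325.
The CNY side grows by e^(0.0688×293/360) = 1.057593.
Hence g_PLN = 1.0524452.
r = ln(1.0524452)/(293/360) = 0.062805 → 6.28%.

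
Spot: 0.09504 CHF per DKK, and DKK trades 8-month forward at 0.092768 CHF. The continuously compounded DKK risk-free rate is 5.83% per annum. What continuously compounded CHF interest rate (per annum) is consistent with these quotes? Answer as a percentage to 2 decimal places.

2.20%

T = 8/12 years.
By CIP, F/S equals the CHF-to-DKK growth ratio: 0.092768/0.09504 = 0.9760943.
The DKK side grows by e^(0.0583×8/12) = 1.0396319.
Hence g_CHF = 1.0147788.
r = ln(1.0147788)/(8/12) = 0.022006 → 2.20%.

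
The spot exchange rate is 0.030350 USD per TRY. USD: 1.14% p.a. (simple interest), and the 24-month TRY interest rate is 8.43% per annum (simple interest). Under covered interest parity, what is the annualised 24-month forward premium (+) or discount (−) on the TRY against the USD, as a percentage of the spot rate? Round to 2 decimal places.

T = 2 years.
CIP forward (USD per TRY) = 0.03035 × 1.022800/1.168600 = 0.026563392.
Annualised premium = (F − S)/S × (1/T) = (0.026563392 − 0.03035)/0.03035 ÷ 2 = -6.24%.

-6.24%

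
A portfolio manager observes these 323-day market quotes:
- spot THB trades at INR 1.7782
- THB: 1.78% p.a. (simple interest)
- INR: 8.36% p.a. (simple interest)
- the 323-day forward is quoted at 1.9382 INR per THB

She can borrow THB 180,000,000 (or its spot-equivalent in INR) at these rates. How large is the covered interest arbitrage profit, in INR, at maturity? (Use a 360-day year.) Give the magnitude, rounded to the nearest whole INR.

T = 323/360 years.
Invest the THB and cover forward: 180,000,000 × 1.01597055556 × 1.9382 = INR 354,447,743.54.
Convert at spot and invest in INR: 180,000,000 × 1.7782 × 1.07500777778 = INR 344,084,189.48.
The quoted forward overvalues THB, so borrow INR, buy THB at spot, deposit the THB at 1.78%, and sell the proceeds forward at 1.9382.
The gap between the two covered legs is INR 10,363,554.

INR 10,363,554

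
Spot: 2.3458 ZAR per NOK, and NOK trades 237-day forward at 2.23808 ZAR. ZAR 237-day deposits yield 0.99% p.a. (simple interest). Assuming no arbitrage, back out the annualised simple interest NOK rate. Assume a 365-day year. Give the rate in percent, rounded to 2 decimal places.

8.45%

T = 237/365 years.
F/S = 2.23808/2.3458 = 0.9540796 = (growth of ZAR) / (growth of NOK).
ZAR growth factor: 1 + 0.0099×237/365 = 1.0064282.
So the NOK growth factor = 1.0548682.
r = (1.0548682 − 1)/(237/365) = 0.084502 → 8.45%.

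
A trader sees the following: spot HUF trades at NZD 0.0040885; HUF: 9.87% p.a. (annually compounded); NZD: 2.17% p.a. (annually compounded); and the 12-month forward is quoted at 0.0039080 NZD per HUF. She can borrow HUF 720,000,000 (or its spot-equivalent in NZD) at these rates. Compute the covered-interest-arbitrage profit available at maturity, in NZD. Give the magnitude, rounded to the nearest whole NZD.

T = 1 year.
Route A — deposit HUF, sell forward: 720,000,000 × 1.098700 × 0.0039080 = NZD 3,091,478.11.
Route B — convert at spot, deposit NZD: 720,000,000 × 0.0040885 × 1.021700 = NZD 3,007,598.72.
The quoted forward overvalues HUF, so borrow NZD, buy HUF at spot, deposit the HUF at 9.87%, and sell the proceeds forward at 0.0039080.
The gap between the two covered legs is NZD 83,879.

NZD 83,879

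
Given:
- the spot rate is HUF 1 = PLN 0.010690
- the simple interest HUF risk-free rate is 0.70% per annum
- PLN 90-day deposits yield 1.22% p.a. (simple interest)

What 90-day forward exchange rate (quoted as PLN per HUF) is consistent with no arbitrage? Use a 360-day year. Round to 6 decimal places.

T = 90/360 years.
PLN accumulates by 1 + 0.0122×90/360 = 1.003050.
HUF growth factor: 1 + 0.0070×90/360 = 1.001750.
CIP: F = S · (grow PLN)/(grow HUF) = 0.01069 × 1.003050/1.001750 = 0.01070387 PLN per HUF.

0.010704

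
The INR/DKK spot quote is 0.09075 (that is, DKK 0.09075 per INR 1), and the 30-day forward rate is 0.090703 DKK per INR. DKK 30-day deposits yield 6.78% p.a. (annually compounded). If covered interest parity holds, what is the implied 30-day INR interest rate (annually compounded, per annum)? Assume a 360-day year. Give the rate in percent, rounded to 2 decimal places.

7.45%

T = 30/360 years.
CIP gives F = S · g_DKK/g_INR, so g_DKK/g_INR = 0.090703/0.09075 = 0.9994821.
The DKK side grows by (1 + 0.0678)^(30/360) = 1.0054817.
So the INR growth factor = 1.0060027.
r = 1.0060027^(360/30) − 1 = 0.074459 → 7.45%.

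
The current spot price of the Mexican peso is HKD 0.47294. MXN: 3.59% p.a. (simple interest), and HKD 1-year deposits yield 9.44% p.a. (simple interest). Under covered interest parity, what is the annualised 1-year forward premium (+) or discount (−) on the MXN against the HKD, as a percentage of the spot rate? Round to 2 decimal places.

T = 1 year.
CIP forward (HKD per MXN) = 0.47294 × 1.094400/1.035900 = 0.49964817.
Annualised premium = (F − S)/S × (1/T) = (0.49964817 − 0.47294)/0.47294 ÷ 1 = 5.65%.

+5.65%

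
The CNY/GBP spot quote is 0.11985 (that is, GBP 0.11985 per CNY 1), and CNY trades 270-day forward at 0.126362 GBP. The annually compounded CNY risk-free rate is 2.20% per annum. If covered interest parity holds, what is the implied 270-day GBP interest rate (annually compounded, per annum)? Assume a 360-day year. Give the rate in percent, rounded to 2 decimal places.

9.67%

T = 270/360 years.
CIP gives F = S · g_GBP/g_CNY, so g_GBP/g_CNY = 0.126362/0.11985 = 1.0543346.
The CNY side grows by (1 + 0.0220)^(270/360) = 1.016455.
Hence g_GBP = 1.0716837.
r = 1.0716837^(360/270) − 1 = 0.096703 → 9.67%.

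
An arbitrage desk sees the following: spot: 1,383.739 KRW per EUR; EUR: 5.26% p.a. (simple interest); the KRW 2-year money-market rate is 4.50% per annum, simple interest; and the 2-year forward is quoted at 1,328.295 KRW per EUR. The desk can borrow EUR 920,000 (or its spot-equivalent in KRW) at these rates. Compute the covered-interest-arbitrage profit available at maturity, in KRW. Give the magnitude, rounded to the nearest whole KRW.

KRW 37,024,366

T = 2 years.
Invest the EUR and cover forward: 920,000 × 1.105200 × 1328.295 = KRW 1,350,589,103.28.
Convert at spot and invest in KRW: 920,000 × 1383.739 × 1.090000 = KRW 1,387,613,469.20.
The quoted forward undervalues EUR, so borrow EUR, convert to KRW at spot, deposit the KRW at 4.50%, and buy EUR forward at 1,328.295 to cover the loan.
Profit = 1,387,613,469.20 − 1,350,589,103.28 = KRW 37,024,366.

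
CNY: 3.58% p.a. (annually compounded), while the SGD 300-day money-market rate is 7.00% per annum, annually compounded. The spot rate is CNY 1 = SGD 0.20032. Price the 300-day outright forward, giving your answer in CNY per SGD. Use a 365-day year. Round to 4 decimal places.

4.8605

T = 300/365 years.
SGD growth factor: (1 + 0.0700)^(300/365) = 1.0571851.
CNY growth factor: (1 + 0.0358)^(300/365) = 1.0293322.
CIP: F = S · (grow SGD)/(grow CNY) = 0.20032 × 1.0571851/1.0293322 = 0.2057405 SGD per CNY.
Quoted the other way: 1/0.2057405 = 4.8605 CNY per SGD.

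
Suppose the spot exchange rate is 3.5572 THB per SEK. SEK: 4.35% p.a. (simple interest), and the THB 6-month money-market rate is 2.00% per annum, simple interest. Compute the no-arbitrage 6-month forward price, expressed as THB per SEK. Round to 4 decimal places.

T = 6/12 years.
THB accumulates by 1 + 0.0200×6/12 = 1.010000.
SEK growth factor: 1 + 0.0435×6/12 = 1.021750.
So F = 3.5572 × 1.010000 / 1.021750 = 3.516293 (THB/SEK).

3.5163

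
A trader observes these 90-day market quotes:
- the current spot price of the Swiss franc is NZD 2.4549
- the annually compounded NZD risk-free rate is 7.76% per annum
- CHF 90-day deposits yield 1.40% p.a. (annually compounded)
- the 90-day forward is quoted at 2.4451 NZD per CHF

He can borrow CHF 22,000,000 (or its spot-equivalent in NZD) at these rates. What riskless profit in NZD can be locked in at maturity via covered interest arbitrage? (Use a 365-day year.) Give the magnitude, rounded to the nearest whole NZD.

T = 90/365 years.
Route A — deposit CHF, sell forward: 22,000,000 × 1.0034339963 × 2.4451 = NZD 53,976,922.22.
Route B — convert at spot, deposit NZD: 22,000,000 × 2.4549 × 1.0185989862 = NZD 55,012,290.33.
The quoted forward undervalues CHF, so borrow CHF, convert to NZD at spot, deposit the NZD at 7.76%, and buy CHF forward at 2.4451 to cover the loan.
Profit = 55,012,290.33 − 53,976,922.22 = NZD 1,035,368.

NZD 1,035,368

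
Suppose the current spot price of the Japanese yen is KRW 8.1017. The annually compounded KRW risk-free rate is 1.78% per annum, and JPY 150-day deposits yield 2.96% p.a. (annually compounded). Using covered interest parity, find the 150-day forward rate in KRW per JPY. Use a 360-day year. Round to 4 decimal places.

8.0629

T = 150/360 years.
Growth of 1 KRW over T: (1 + 0.0178)^(150/360) = 1.0073785.
JPY growth factor: (1 + 0.0296)^(150/360) = 1.0122285.
CIP: F = S · (grow KRW)/(grow JPY) = 8.1017 × 1.0073785/1.0122285 = 8.062881 KRW per JPY.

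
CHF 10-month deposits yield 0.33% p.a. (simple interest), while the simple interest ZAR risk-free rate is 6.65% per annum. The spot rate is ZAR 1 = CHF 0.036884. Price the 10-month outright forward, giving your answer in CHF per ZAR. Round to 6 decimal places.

0.035043

T = 10/12 years.
CHF accumulates by 1 + 0.0033×10/12 = 1.002750.
ZAR accumulates by 1 + 0.0665×10/12 = 1.0554167.
CIP: F = S · (grow CHF)/(grow ZAR) = 0.036884 × 1.002750/1.0554167 = 0.03504344 CHF per ZAR.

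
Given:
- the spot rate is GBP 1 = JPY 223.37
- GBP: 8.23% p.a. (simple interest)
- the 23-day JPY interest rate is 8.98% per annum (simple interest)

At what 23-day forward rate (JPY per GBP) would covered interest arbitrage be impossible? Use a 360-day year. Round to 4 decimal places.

T = 23/360 years.
JPY accumulates by 1 + 0.0898×23/360 = 1.005737222.
GBP growth factor: 1 + 0.0823×23/360 = 1.005258056.
So F = 223.37 × 1.005737222 / 1.005258056 = 223.476471 (JPY/GBP).

223.4765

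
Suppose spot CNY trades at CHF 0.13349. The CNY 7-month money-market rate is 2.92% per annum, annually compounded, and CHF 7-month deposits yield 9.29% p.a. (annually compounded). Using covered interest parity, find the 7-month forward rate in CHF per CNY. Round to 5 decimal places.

0.13825

T = 7/12 years.
CHF accumulates by (1 + 0.0929)^(7/12) = 1.0531864.
Growth of 1 CNY over T: (1 + 0.0292)^(7/12) = 1.0169311.
So F = 0.13349 × 1.0531864 / 1.0169311 = 0.1382491 (CHF/CNY).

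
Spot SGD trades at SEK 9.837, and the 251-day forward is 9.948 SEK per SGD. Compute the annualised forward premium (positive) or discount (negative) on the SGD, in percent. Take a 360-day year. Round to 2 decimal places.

+1.62%

T = 251/360 years.
Period premium: (9.948 − 9.837)/9.837 = 0.0112839.
Annualise by dividing by T: 0.0112839 / (251/360) = 0.016184 → 1.62%.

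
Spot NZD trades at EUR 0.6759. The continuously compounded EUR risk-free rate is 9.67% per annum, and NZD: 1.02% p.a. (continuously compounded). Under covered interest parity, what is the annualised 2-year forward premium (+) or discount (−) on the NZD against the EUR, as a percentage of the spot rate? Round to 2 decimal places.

+9.44%

T = 2 years.
F = S · g_EUR/g_NZD = 0.6759 × 1.213368/1.0206095 = 0.8035546.
Annualised premium = (F − S)/S × (1/T) = (0.8035546 − 0.6759)/0.6759 ÷ 2 = 9.44%.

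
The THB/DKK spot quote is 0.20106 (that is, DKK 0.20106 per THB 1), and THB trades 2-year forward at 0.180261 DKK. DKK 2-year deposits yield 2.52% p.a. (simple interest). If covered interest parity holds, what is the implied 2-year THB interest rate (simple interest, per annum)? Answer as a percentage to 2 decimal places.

8.58%

T = 2 years.
F/S = 0.180261/0.20106 = 0.8965533 = (growth of DKK) / (growth of THB).
The DKK side grows by 1 + 0.0252×2 = 1.050400.
Hence g_THB = 1.1715979.
r = (1.1715979 − 1)/2 = 0.085799 → 8.58%.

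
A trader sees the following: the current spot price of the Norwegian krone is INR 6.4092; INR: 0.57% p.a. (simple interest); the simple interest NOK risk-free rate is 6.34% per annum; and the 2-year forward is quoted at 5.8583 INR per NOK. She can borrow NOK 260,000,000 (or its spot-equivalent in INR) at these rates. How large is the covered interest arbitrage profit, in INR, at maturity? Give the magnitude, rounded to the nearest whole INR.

INR 30,905,566

T = 2 years.
Keep in NOK, deliver into the forward: 260,000,000·1.126800·5.8583 = INR 1,716,294,434.40.
Swap to INR now, deposit: 260,000,000·6.4092·1.011400 = INR 1,685,388,868.80.
The quoted forward overvalues NOK, so borrow INR, buy NOK at spot, deposit the NOK at 6.34%, and sell the proceeds forward at 5.8583.
The gap between the two covered legs is INR 30,905,566.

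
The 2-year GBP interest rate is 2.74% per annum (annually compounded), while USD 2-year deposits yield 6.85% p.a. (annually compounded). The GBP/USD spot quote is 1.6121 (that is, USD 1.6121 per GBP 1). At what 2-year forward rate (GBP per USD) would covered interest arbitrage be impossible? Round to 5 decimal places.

T = 2 years.
USD accumulates by (1 + 0.0685)^2 = 1.1416922.
Growth of 1 GBP over T: (1 + 0.0274)^2 = 1.0555508.
CIP: F = S · (grow USD)/(grow GBP) = 1.6121 × 1.1416922/1.0555508 = 1.743660 USD per GBP.
Quoted the other way: 1/1.743660 = 0.57351 GBP per USD.

0.57351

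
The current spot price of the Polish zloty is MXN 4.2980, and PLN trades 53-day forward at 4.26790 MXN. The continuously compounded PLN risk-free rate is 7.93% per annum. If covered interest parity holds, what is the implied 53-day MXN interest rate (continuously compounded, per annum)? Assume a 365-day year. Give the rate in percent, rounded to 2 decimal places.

T = 53/365 years.
CIP gives F = S · g_MXN/g_PLN, so g_MXN/g_PLN = 4.2679/4.298 = 0.9929967.
PLN growth factor: e^(0.0793×53/365) = 1.0115813.
Hence g_MXN = 1.0044969.
Take logs: ln 1.0044969 / (53/365) = 0.030900, so 3.09%.

3.09%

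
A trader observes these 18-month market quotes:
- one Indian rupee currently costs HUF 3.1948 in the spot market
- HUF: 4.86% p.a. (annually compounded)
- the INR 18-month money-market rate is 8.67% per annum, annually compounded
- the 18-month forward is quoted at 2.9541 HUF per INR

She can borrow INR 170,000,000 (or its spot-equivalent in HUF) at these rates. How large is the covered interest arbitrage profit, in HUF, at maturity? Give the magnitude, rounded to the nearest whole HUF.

T = 18/12 years.
Keep in INR, deliver into the forward: 170,000,000·1.13282937125·2.9541 = HUF 568,903,511.75.
Swap to HUF now, deposit: 170,000,000·3.1948·1.07377868821 = HUF 583,186,386.03.
The quoted forward undervalues INR, so borrow INR, convert to HUF at spot, deposit the HUF at 4.86%, and buy INR forward at 2.9541 to cover the loan.
Profit = 583,186,386.03 − 568,903,511.75 = HUF 14,282,874.

HUF 14,282,874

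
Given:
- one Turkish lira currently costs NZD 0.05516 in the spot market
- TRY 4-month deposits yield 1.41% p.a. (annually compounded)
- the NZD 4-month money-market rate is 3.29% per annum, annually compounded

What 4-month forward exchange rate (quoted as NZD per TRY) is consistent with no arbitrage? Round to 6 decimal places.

0.055499

T = 4/12 years.
Growth of 1 NZD over T: (1 + 0.0329)^(4/12) = 1.0108486.
TRY growth factor: (1 + 0.0141)^(4/12) = 1.0046781.
Forward (NZD per TRY) = 0.05516 × 1.0108486 / 1.0046781 = 0.05549878.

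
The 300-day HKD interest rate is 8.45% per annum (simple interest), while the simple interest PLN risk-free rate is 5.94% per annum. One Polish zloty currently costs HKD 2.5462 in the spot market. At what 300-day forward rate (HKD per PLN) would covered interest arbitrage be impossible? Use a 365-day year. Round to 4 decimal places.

T = 300/365 years.
HKD growth factor: 1 + 0.0845×300/365 = 1.0694521.
PLN growth factor: 1 + 0.0594×300/365 = 1.0488219.
So F = 2.5462 × 1.0694521 / 1.0488219 = 2.596283 (HKD/PLN).

2.5963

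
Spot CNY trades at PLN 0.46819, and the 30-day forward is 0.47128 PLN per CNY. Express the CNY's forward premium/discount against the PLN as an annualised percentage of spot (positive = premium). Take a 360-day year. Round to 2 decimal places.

T = 30/360 years.
CNY trades forward at +0.65999% vs spot over the period.
Annualise by dividing by T: 0.0065999 / (30/360) = 0.079199 → 7.92%.

+7.92%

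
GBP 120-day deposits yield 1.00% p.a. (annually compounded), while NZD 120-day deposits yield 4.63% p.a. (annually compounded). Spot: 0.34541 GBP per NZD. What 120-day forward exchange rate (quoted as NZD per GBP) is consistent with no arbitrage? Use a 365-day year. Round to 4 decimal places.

2.9289

T = 120/365 years.
GBP accumulates by (1 + 0.0100)^(120/365) = 1.0032767.
NZD growth factor: (1 + 0.0463)^(120/365) = 1.0149913.
CIP: F = S · (grow GBP)/(grow NZD) = 0.34541 × 1.0032767/1.0149913 = 0.3414234 GBP per NZD.
Quoted the other way: 1/0.3414234 = 2.9289 NZD per GBP.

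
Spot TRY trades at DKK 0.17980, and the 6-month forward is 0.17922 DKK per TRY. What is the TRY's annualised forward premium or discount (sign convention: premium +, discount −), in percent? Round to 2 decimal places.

T = 6/12 years.
TRY trades forward at -0.32258% vs spot over the period.
Annualise by dividing by T: -0.0032258 / (6/12) = -0.006452 → -0.65%.

-0.65%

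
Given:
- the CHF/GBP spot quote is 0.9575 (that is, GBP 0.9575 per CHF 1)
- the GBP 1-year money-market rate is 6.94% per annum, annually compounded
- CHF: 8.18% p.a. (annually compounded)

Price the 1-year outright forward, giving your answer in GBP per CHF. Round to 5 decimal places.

0.94652

T = 1 year.
GBP growth factor: (1 + 0.0694)^1 = 1.069400.
CHF accumulates by (1 + 0.0818)^1 = 1.081800.
So F = 0.9575 × 1.069400 / 1.081800 = 0.9465248 (GBP/CHF).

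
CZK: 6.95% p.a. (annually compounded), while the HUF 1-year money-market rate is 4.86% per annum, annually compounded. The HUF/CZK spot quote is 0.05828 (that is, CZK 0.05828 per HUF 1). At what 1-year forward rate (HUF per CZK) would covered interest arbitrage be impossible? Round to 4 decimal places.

16.8232

T = 1 year.
CZK accumulates by (1 + 0.0695)^1 = 1.069500.
Growth of 1 HUF over T: (1 + 0.0486)^1 = 1.048600.
So F = 0.05828 × 1.069500 / 1.048600 = 0.059441598 (CZK/HUF).
Invert for HUF per CZK: 1 / 0.059441598 = 16.8232.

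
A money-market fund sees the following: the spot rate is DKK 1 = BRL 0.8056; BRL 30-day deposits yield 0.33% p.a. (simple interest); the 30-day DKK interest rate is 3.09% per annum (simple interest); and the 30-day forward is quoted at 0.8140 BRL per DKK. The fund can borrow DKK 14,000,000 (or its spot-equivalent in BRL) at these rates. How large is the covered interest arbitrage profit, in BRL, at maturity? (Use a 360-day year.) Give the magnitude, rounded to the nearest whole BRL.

BRL 143,843

T = 30/360 years.
Route A — deposit DKK, sell forward: 14,000,000 × 1.002575 × 0.8140 = BRL 11,425,344.70.
Route B — convert at spot, deposit BRL: 14,000,000 × 0.8056 × 1.000275 = BRL 11,281,501.56.
The quoted forward overvalues DKK, so borrow BRL, buy DKK at spot, deposit the DKK at 3.09%, and sell the proceeds forward at 0.8140.
Arbitrage profit = |11,425,344.70 − 11,281,501.56| = BRL 143,843.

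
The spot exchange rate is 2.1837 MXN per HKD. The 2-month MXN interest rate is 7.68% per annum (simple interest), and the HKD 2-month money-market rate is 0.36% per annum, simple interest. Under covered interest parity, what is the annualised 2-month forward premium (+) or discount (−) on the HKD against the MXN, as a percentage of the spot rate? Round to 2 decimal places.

T = 2/12 years.
No-arbitrage forward: 2.1837 × 1.012800 / 1.000600 = 2.2103252 MXN/HKD.
(F − S)/S ÷ T = (2.2103252 − 2.1837)/2.1837/(2/12) = 0.073156 → 7.32%.

+7.32%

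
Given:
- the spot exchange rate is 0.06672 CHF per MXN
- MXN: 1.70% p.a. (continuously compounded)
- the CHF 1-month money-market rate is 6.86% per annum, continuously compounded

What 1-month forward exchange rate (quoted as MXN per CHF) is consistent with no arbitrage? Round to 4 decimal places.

T = 1/12 years.
Growth of 1 CHF over T: e^(0.0686×1/12) = 1.00573304.
Growth of 1 MXN over T: e^(0.0170×1/12) = 1.00141767.
So F = 0.06672 × 1.00573304 / 1.00141767 = 0.067007514 (CHF/MXN).
Invert for MXN per CHF: 1 / 0.067007514 = 14.9237.

14.9237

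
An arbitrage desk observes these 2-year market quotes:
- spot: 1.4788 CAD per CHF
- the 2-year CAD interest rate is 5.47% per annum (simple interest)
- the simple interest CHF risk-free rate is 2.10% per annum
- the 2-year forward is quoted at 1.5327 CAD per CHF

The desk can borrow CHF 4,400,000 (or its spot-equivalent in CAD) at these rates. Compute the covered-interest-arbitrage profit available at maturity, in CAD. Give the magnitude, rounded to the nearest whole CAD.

T = 2 years.
Keep in CHF, deliver into the forward: 4,400,000·1.042000·1.5327 = CAD 7,027,122.96.
Swap to CAD now, deposit: 4,400,000·1.4788·1.109400 = CAD 7,218,555.17.
The quoted forward undervalues CHF, so borrow CHF, convert to CAD at spot, deposit the CAD at 5.47%, and buy CHF forward at 1.5327 to cover the loan.
The gap between the two covered legs is CAD 191,432.

CAD 191,432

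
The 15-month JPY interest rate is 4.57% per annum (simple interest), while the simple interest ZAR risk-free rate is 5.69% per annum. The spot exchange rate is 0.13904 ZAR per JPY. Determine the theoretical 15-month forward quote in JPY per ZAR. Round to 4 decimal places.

7.0982

T = 15/12 years.
ZAR accumulates by 1 + 0.0569×15/12 = 1.071125.
JPY growth factor: 1 + 0.0457×15/12 = 1.057125.
CIP: F = S · (grow ZAR)/(grow JPY) = 0.13904 × 1.071125/1.057125 = 0.1408814 ZAR per JPY.
Quoted the other way: 1/0.1408814 = 7.0982 JPY per ZAR.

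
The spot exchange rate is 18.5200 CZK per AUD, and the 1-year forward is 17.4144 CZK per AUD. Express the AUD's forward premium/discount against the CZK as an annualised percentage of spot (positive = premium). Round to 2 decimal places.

T = 1 year.
AUD trades forward at -5.96976% vs spot over the period.
Per annum: -0.0596976 / 1 = -0.059698 = -5.97%.

-5.97%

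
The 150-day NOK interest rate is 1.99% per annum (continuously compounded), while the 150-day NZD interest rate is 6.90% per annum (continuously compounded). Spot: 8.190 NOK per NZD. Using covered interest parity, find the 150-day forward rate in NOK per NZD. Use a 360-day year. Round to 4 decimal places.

T = 150/360 years.
NOK accumulates by e^(0.0199×150/360) = 1.0083261.
NZD accumulates by e^(0.0690×150/360) = 1.0291673.
Forward (NOK per NZD) = 8.19 × 1.0083261 / 1.0291673 = 8.024148.

8.0241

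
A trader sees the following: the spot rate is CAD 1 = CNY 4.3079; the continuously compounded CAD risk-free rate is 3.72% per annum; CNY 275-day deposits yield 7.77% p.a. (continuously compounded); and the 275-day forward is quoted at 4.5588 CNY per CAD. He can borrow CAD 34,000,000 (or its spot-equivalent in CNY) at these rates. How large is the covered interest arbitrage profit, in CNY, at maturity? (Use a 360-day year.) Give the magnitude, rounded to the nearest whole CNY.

CNY 4,041,638

T = 275/360 years.
Route A — deposit CAD, sell forward: 34,000,000 × 1.02882427191 × 4.5588 = CNY 159,466,939.09.
Route B — convert at spot, deposit CNY: 34,000,000 × 4.3079 × 1.06115099851 = CNY 155,425,301.14.
The quoted forward overvalues CAD, so borrow CNY, buy CAD at spot, deposit the CAD at 3.72%, and sell the proceeds forward at 4.5588.
The gap between the two covered legs is CNY 4,041,638.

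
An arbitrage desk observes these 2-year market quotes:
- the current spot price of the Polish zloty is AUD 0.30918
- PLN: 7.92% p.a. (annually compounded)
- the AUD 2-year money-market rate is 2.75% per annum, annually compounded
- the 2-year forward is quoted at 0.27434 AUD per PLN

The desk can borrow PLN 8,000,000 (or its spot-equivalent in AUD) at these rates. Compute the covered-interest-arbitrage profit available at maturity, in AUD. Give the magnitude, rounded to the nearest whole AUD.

T = 2 years.
Invest the PLN and cover forward: 8,000,000 × 1.16467264 × 0.27434 = AUD 2,556,130.34.
Convert at spot and invest in AUD: 8,000,000 × 0.30918 × 1.05575625 = AUD 2,611,349.74.
The quoted forward undervalues PLN, so borrow PLN, convert to AUD at spot, deposit the AUD at 2.75%, and buy PLN forward at 0.27434 to cover the loan.
The gap between the two covered legs is AUD 55,219.

AUD 55,219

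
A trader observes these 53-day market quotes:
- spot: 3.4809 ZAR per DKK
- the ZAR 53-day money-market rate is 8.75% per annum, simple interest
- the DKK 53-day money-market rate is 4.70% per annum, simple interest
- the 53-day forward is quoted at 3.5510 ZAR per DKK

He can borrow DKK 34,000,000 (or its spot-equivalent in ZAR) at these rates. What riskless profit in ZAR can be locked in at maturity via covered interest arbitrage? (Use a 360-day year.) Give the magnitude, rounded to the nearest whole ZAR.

T = 53/360 years.
Keep in DKK, deliver into the forward: 34,000,000·1.00691944444·3.5510 = ZAR 121,569,412.21.
Swap to ZAR now, deposit: 34,000,000·3.4809·1.01288194444 = ZAR 119,875,185.85.
The quoted forward overvalues DKK, so borrow ZAR, buy DKK at spot, deposit the DKK at 4.70%, and sell the proceeds forward at 3.5510.
Arbitrage profit = |121,569,412.21 − 119,875,185.85| = ZAR 1,694,226.

ZAR 1,694,226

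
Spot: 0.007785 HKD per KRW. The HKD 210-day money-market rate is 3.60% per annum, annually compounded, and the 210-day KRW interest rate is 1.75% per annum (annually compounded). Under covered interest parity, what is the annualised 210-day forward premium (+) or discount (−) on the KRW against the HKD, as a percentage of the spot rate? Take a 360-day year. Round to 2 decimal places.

+1.81%

T = 210/360 years.
CIP forward (HKD per KRW) = 0.007785 × 1.0208451/1.0101714 = 0.007867258.
(F − S)/S ÷ T = (0.007867258 − 0.007785)/0.007785/(210/360) = 0.018114 → 1.81%.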